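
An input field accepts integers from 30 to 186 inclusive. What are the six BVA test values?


Range: [30, 186]
Boundaries: just below min, min, min+1, max-1, max, just above max
Values: [29, 30, 31, 185, 186, 187]

[29, 30, 31, 185, 186, 187]


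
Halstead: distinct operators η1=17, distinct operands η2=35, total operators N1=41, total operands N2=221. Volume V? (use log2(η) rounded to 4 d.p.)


Formula: V = N * log2(η), where N = N1 + N2 and η = η1 + η2
η = 17 + 35 = 52
N = 41 + 221 = 262
log2(52) ≈ 5.7004
V = 262 * 5.7004 = 1493.50

1493.50


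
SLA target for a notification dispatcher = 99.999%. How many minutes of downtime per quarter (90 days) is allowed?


Formula: allowed downtime = period * (100 - SLA) / 100
Period (quarter (90 days)) = 129600 minutes
Unavailability fraction = (100 - 99.999) / 100
Allowed downtime = 129600 * (100 - 99.999) / 100
Allowed downtime = 1.296 minutes

1.296 minutes


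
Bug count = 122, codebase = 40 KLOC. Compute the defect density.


Defect density = defects / KLOC
Defect density = 122 / 40
Defect density = 3.05 defects/KLOC

3.05 defects/KLOC


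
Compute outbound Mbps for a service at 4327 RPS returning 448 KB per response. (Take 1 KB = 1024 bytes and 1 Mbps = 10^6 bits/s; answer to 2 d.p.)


Formula: Mbps = payload_bytes * RPS * 8 / 1e6
Payload per request = 448 KB = 448 * 1024 = 458752 bytes
Total bytes/sec = 458752 * 4327 = 1985019904
Total bits/sec = 1985019904 * 8 = 15880159232
Mbps = 15880159232 / 1e6 = 15880.16

15880.16 Mbps


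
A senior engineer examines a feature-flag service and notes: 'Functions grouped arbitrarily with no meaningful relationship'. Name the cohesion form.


Reasoning: Worst: random grouping
Type: Coincidental cohesion

Coincidental cohesion


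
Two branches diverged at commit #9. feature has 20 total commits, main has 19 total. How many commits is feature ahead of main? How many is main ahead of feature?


Common ancestor: commit #9
feature commits after divergence: 20 - 9 = 11
main commits after divergence: 19 - 9 = 10
feature is 11 commits ahead of main
main is 10 commits ahead of feature

feature ahead: 11, main ahead: 10


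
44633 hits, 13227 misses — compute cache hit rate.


Formula: hit rate = hits / (hits + misses) * 100
hit rate = 44633 / (44633 + 13227) * 100
hit rate = 44633 / 57860 * 100
hit rate = 77.14%

77.14%


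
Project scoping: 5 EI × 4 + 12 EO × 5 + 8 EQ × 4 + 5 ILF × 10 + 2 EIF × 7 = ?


UFP = EI*4 + EO*5 + EQ*4 + ILF*10 + EIF*7
UFP = 5*4 + 12*5 + 8*4 + 5*10 + 2*7
UFP = 20 + 60 + 32 + 50 + 14
UFP = 176

176


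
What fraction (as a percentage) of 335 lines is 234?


Coverage = covered / total * 100
Coverage = 234 / 335 * 100
Coverage = 69.85%

69.85%


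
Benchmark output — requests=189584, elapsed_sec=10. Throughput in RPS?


Formula: throughput = requests / seconds
throughput = 189584 / 10
throughput = 18958.4 requests/second

18958.4 requests/second


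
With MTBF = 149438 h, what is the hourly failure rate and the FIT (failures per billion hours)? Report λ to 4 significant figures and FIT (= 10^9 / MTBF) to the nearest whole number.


Formula: λ = 1 / MTBF; FIT = λ × 1e9 = 1e9 / MTBF
λ = 1 / 149438 ≈ 6.692e-06 failures/hour
FIT = 1e9 / 149438 ≈ 6692 failures per 1e9 hours (nearest whole number)

λ = 6.692e-06 /h, FIT = 6692


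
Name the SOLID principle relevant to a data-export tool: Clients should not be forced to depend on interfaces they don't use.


This describes the Interface Segregation Principle (ISP)

Interface Segregation Principle (ISP)


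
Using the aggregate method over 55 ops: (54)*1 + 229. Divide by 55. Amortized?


Formula: Amortized cost = Total cost / Operations
Total cost = (54 * 1) + (1 * 229)
Total cost = 54 + 229 = 283
Amortized = 283 / 55 = 5.1455

5.1455


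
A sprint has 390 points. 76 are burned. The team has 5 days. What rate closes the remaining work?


Formula: Required rate = Remaining points / Days left
Remaining = 390 - 76 = 314 points
Required rate = 314 / 5 = 62.8 points/day

62.8 points/day


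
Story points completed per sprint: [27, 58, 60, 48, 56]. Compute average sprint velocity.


Formula: Avg velocity = Total points / Number of sprints
Points: [27, 58, 60, 48, 56]
Sum = 27 + 58 + 60 + 48 + 56 = 249
Avg velocity = 249 / 5 = 49.8 points/sprint

49.8 points/sprint


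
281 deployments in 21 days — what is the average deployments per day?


Formula: deployments per day = releases / days
= 281 / 21
= 13.381 deploys/day
(equivalently, 93.67 deploys/week)

13.381 deploys/day


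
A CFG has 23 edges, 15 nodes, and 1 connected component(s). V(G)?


Formula: V(G) = E - N + 2P
V(G) = 23 - 15 + 2*1
V(G) = 8 + 2
V(G) = 10

10


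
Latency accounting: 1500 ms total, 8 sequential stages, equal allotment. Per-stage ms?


Formula: per_stage = total_budget / stages
per_stage = 1500 / 8
per_stage = 187.5 ms

187.5 ms


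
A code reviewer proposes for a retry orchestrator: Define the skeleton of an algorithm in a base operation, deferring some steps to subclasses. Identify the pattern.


This matches the Template Method pattern

Template Method


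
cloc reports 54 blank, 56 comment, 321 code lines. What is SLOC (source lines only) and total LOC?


Total LOC = blank + comment + code
Total LOC = 54 + 56 + 321 = 431
SLOC (source only) = code = 321

Total LOC: 431, SLOC: 321


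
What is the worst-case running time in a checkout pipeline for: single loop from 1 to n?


Reasoning: one pass through n items
Complexity: O(n)

O(n)


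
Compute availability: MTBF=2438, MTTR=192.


Availability = MTBF / (MTBF + MTTR)
Availability = 2438 / (2438 + 192)
Availability = 2438 / 2630
Availability = 92.6996%

92.6996%


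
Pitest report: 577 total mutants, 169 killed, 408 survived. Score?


Mutation score = killed / total * 100
Mutation score = 169 / 577 * 100
Mutation score = 29.29%

29.29%


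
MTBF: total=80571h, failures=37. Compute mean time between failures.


Formula: MTBF = Total operating time / Number of failures
MTBF = 80571 / 37
MTBF = 2177.59 hours

2177.59 hours


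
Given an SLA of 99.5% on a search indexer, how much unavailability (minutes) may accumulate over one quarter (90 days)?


Formula: allowed downtime = period * (100 - SLA) / 100
Period (quarter (90 days)) = 129600 minutes
Unavailability fraction = (100 - 99.5) / 100
Allowed downtime = 129600 * (100 - 99.5) / 100
Allowed downtime = 648.0 minutes

648.0 minutes


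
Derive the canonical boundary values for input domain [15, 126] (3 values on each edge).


Range: [15, 126]
Boundaries: just below min, min, min+1, max-1, max, just above max
Values: [14, 15, 16, 125, 126, 127]

[14, 15, 16, 125, 126, 127]


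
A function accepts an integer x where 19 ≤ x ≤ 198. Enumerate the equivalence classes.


Valid range: [19, 198]
Class 1: x < 19 — invalid
Class 2: 19 ≤ x ≤ 198 — valid
Class 3: x > 198 — invalid
Total equivalence classes: 3

3 equivalence classes


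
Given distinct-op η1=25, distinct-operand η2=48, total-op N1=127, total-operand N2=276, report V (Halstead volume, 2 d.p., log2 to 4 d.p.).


Formula: V = N * log2(η), where N = N1 + N2 and η = η1 + η2
η = 25 + 48 = 73
N = 127 + 276 = 403
log2(73) ≈ 6.1898
V = 403 * 6.1898 = 2494.49

2494.49


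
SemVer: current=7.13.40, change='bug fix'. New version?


Current: 7.13.40
Change category: 'bug fix' → patch bump
SemVer rule: patch bump → increment PATCH (MAJOR and MINOR unchanged)
New: 7.13.41

7.13.41


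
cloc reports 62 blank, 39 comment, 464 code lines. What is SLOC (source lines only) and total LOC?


Total LOC = blank + comment + code
Total LOC = 62 + 39 + 464 = 565
SLOC (source only) = code = 464

Total LOC: 565, SLOC: 464


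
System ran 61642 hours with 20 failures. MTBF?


Formula: MTBF = Total operating time / Number of failures
MTBF = 61642 / 20
MTBF = 3082.1 hours

3082.1 hours


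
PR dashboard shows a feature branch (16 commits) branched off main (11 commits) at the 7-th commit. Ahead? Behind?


Common ancestor: commit #7
feature commits after divergence: 16 - 7 = 9
main commits after divergence: 11 - 7 = 4
feature is 9 commits ahead of main
main is 4 commits ahead of feature

feature ahead: 9, main ahead: 4


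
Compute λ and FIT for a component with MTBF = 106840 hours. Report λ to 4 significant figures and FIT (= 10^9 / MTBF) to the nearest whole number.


Formula: λ = 1 / MTBF; FIT = λ × 1e9 = 1e9 / MTBF
λ = 1 / 106840 ≈ 9.360e-06 failures/hour
FIT = 1e9 / 106840 ≈ 9360 failures per 1e9 hours (nearest whole number)

λ = 9.360e-06 /h, FIT = 9360


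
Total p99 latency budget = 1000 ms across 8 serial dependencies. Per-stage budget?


Formula: per_stage = total_budget / stages
per_stage = 1000 / 8
per_stage = 125.0 ms

125.0 ms


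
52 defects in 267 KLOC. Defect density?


Defect density = defects / KLOC
Defect density = 52 / 267
Defect density = 0.195 defects/KLOC

0.195 defects/KLOC


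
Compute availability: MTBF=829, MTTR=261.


Availability = MTBF / (MTBF + MTTR)
Availability = 829 / (829 + 261)
Availability = 829 / 1090
Availability = 76.055%

76.055%


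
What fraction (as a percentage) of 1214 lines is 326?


Coverage = covered / total * 100
Coverage = 326 / 1214 * 100
Coverage = 26.85%

26.85%


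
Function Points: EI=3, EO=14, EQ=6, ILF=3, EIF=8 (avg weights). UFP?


UFP = EI*4 + EO*5 + EQ*4 + ILF*10 + EIF*7
UFP = 3*4 + 14*5 + 6*4 + 3*10 + 8*7
UFP = 12 + 70 + 24 + 30 + 56
UFP = 192

192


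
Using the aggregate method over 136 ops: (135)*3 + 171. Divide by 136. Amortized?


Formula: Amortized cost = Total cost / Operations
Total cost = (135 * 3) + (1 * 171)
Total cost = 405 + 171 = 576
Amortized = 576 / 136 = 4.2353

4.2353


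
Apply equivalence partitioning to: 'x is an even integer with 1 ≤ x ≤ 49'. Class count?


Constraint: even integers in [1, 49]
Class 1: x < 1 — out-of-range invalid
Class 2: x in [1,49] but odd — wrong type invalid
Class 3: x in [1,49] and even — valid
Class 4: x > 49 — out-of-range invalid
Total equivalence classes: 4

4 equivalence classes


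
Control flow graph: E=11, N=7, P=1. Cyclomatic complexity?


Formula: V(G) = E - N + 2P
V(G) = 11 - 7 + 2*1
V(G) = 4 + 2
V(G) = 6

6


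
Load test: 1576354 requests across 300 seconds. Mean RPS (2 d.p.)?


Formula: throughput = requests / seconds
throughput = 1576354 / 300
throughput = 5254.51 requests/second

5254.51 requests/second


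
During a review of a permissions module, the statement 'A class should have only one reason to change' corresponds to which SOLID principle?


This describes the Single Responsibility Principle (SRP)

Single Responsibility Principle (SRP)


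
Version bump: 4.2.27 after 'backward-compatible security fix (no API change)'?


Current: 4.2.27
Change category: 'backward-compatible security fix (no API change)' → patch bump
SemVer rule: patch bump → increment PATCH (MAJOR and MINOR unchanged)
New: 4.2.28

4.2.28


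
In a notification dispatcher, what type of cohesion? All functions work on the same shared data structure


Reasoning: Functions share data
Type: Communicational cohesion

Communicational cohesion


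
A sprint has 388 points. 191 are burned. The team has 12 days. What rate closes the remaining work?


Formula: Required rate = Remaining points / Days left
Remaining = 388 - 191 = 197 points
Required rate = 197 / 12 = 16.42 points/day

16.42 points/day


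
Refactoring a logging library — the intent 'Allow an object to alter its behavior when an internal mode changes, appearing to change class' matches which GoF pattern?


This matches the State pattern

State


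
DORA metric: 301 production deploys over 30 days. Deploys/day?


Formula: deployments per day = releases / days
= 301 / 30
= 10.033 deploys/day
(equivalently, 70.23 deploys/week)

10.033 deploys/day


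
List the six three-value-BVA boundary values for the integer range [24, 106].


Range: [24, 106]
Boundaries: just below min, min, min+1, max-1, max, just above max
Values: [23, 24, 25, 105, 106, 107]

[23, 24, 25, 105, 106, 107]


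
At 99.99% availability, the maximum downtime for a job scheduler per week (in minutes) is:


Formula: allowed downtime = period * (100 - SLA) / 100
Period (week) = 10080 minutes
Unavailability fraction = (100 - 99.99) / 100
Allowed downtime = 10080 * (100 - 99.99) / 100
Allowed downtime = 1.008 minutes

1.008 minutes


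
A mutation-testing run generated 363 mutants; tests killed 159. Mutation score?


Mutation score = killed / total * 100
Mutation score = 159 / 363 * 100
Mutation score = 43.8%

43.8%


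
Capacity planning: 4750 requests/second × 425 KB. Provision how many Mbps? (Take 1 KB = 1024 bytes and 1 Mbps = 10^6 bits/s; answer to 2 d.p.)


Formula: Mbps = payload_bytes * RPS * 8 / 1e6
Payload per request = 425 KB = 425 * 1024 = 435200 bytes
Total bytes/sec = 435200 * 4750 = 2067200000
Total bits/sec = 2067200000 * 8 = 16537600000
Mbps = 16537600000 / 1e6 = 16537.6

16537.6 Mbps


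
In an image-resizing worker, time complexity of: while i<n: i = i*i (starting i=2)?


Reasoning: squaring drives double-exponential growth; iterations ~ log log n
Complexity: O(log log n)

O(log log n)


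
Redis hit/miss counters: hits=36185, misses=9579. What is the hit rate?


Formula: hit rate = hits / (hits + misses) * 100
hit rate = 36185 / (36185 + 9579) * 100
hit rate = 36185 / 45764 * 100
hit rate = 79.07%

79.07%


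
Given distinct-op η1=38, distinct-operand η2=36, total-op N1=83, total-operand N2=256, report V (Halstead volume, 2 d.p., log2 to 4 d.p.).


Formula: V = N * log2(η), where N = N1 + N2 and η = η1 + η2
η = 38 + 36 = 74
N = 83 + 256 = 339
log2(74) ≈ 6.2095
V = 339 * 6.2095 = 2105.02

2105.02


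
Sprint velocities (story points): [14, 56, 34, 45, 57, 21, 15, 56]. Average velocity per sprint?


Formula: Avg velocity = Total points / Number of sprints
Points: [14, 56, 34, 45, 57, 21, 15, 56]
Sum = 14 + 56 + 34 + 45 + 57 + 21 + 15 + 56 = 298
Avg velocity = 298 / 8 = 37.25 points/sprint

37.25 points/sprint


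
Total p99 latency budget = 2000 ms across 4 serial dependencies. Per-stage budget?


Formula: per_stage = total_budget / stages
per_stage = 2000 / 4
per_stage = 500.0 ms

500.0 ms


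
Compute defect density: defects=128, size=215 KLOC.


Defect density = defects / KLOC
Defect density = 128 / 215
Defect density = 0.595 defects/KLOC

0.595 defects/KLOC


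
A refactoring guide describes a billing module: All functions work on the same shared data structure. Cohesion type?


Reasoning: Functions share data
Type: Communicational cohesion

Communicational cohesion


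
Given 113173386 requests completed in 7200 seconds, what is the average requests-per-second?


Formula: throughput = requests / seconds
throughput = 113173386 / 7200
throughput = 15718.53 requests/second

15718.53 requests/second


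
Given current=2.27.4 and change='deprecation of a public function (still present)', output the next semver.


Current: 2.27.4
Change category: 'deprecation of a public function (still present)' → minor bump
SemVer rule: minor bump → increment MINOR, reset PATCH to 0 (MAJOR unchanged)
New: 2.28.0

2.28.0


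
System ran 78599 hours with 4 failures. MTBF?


Formula: MTBF = Total operating time / Number of failures
MTBF = 78599 / 4
MTBF = 19649.75 hours

19649.75 hours


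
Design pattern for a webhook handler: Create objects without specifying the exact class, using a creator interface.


This matches the Factory Method pattern

Factory Method


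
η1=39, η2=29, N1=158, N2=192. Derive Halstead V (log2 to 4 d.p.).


Formula: V = N * log2(η), where N = N1 + N2 and η = η1 + η2
η = 39 + 29 = 68
N = 158 + 192 = 350
log2(68) ≈ 6.0875
V = 350 * 6.0875 = 2130.63

2130.63


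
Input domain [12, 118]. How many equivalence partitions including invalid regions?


Valid range: [12, 118]
Class 1: x < 12 — invalid
Class 2: 12 ≤ x ≤ 118 — valid
Class 3: x > 118 — invalid
Total equivalence classes: 3

3 equivalence classes


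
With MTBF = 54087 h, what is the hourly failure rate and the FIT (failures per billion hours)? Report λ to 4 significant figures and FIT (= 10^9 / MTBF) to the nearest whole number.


Formula: λ = 1 / MTBF; FIT = λ × 1e9 = 1e9 / MTBF
λ = 1 / 54087 ≈ 1.849e-05 failures/hour
FIT = 1e9 / 54087 ≈ 18489 failures per 1e9 hours (nearest whole number)

λ = 1.849e-05 /h, FIT = 18489


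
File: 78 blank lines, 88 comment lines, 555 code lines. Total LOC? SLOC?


Total LOC = blank + comment + code
Total LOC = 78 + 88 + 555 = 721
SLOC (source only) = code = 555

Total LOC: 721, SLOC: 555


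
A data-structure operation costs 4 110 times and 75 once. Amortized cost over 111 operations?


Formula: Amortized cost = Total cost / Operations
Total cost = (110 * 4) + (1 * 75)
Total cost = 440 + 75 = 515
Amortized = 515 / 111 = 4.6396

4.6396


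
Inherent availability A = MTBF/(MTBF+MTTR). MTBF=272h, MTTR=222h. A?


Availability = MTBF / (MTBF + MTTR)
Availability = 272 / (272 + 222)
Availability = 272 / 494
Availability = 55.0607%

55.0607%


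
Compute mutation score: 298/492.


Mutation score = killed / total * 100
Mutation score = 298 / 492 * 100
Mutation score = 60.57%

60.57%


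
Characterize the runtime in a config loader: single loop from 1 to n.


Reasoning: one pass through n items
Complexity: O(n)

O(n)


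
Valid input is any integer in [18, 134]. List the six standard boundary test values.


Range: [18, 134]
Boundaries: just below min, min, min+1, max-1, max, just above max
Values: [17, 18, 19, 133, 134, 135]

[17, 18, 19, 133, 134, 135]


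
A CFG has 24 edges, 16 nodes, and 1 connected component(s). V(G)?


Formula: V(G) = E - N + 2P
V(G) = 24 - 16 + 2*1
V(G) = 8 + 2
V(G) = 10

10


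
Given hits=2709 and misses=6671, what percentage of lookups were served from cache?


Formula: hit rate = hits / (hits + misses) * 100
hit rate = 2709 / (2709 + 6671) * 100
hit rate = 2709 / 9380 * 100
hit rate = 28.88%

28.88%


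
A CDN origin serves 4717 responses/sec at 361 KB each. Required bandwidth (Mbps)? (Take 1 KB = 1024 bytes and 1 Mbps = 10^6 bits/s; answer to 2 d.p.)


Formula: Mbps = payload_bytes * RPS * 8 / 1e6
Payload per request = 361 KB = 361 * 1024 = 369664 bytes
Total bytes/sec = 369664 * 4717 = 1743705088
Total bits/sec = 1743705088 * 8 = 13949640704
Mbps = 13949640704 / 1e6 = 13949.64

13949.64 Mbps


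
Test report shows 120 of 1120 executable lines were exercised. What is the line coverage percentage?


Coverage = covered / total * 100
Coverage = 120 / 1120 * 100
Coverage = 10.71%

10.71%


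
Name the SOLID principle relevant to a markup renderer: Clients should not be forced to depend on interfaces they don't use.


This describes the Interface Segregation Principle (ISP)

Interface Segregation Principle (ISP)


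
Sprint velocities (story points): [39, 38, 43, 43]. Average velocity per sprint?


Formula: Avg velocity = Total points / Number of sprints
Points: [39, 38, 43, 43]
Sum = 39 + 38 + 43 + 43 = 163
Avg velocity = 163 / 4 = 40.75 points/sprint

40.75 points/sprint


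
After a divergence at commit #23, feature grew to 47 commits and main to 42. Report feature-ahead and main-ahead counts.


Common ancestor: commit #23
feature commits after divergence: 47 - 23 = 24
main commits after divergence: 42 - 23 = 19
feature is 24 commits ahead of main
main is 19 commits ahead of feature

feature ahead: 24, main ahead: 19


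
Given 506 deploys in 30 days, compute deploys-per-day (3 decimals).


Formula: deployments per day = releases / days
= 506 / 30
= 16.867 deploys/day
(equivalently, 118.07 deploys/week)

16.867 deploys/day


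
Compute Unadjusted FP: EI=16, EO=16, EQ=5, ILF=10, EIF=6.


UFP = EI*4 + EO*5 + EQ*4 + ILF*10 + EIF*7
UFP = 16*4 + 16*5 + 5*4 + 10*10 + 6*7
UFP = 64 + 80 + 20 + 100 + 42
UFP = 306

306


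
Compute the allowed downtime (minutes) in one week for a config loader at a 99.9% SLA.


Formula: allowed downtime = period * (100 - SLA) / 100
Period (week) = 10080 minutes
Unavailability fraction = (100 - 99.9) / 100
Allowed downtime = 10080 * (100 - 99.9) / 100
Allowed downtime = 10.08 minutes

10.08 minutes


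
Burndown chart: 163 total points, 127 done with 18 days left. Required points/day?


Formula: Required rate = Remaining points / Days left
Remaining = 163 - 127 = 36 points
Required rate = 36 / 18 = 2.0 points/day

2.0 points/day


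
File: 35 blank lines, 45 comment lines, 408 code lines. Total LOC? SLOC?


Total LOC = blank + comment + code
Total LOC = 35 + 45 + 408 = 488
SLOC (source only) = code = 408

Total LOC: 488, SLOC: 408


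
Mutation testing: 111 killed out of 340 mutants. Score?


Mutation score = killed / total * 100
Mutation score = 111 / 340 * 100
Mutation score = 32.65%

32.65%


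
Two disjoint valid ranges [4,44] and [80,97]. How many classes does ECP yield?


Valid ranges: [4,44] and [80,97]
Class 1: x < 4 — invalid
Class 2: 4 ≤ x ≤ 44 — valid
Class 3: 44 < x < 80 — invalid (gap between ranges)
Class 4: 80 ≤ x ≤ 97 — valid
Class 5: x > 97 — invalid
Total equivalence classes: 5

5 equivalence classes


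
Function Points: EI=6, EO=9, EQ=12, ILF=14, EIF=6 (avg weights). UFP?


UFP = EI*4 + EO*5 + EQ*4 + ILF*10 + EIF*7
UFP = 6*4 + 9*5 + 12*4 + 14*10 + 6*7
UFP = 24 + 45 + 48 + 140 + 42
UFP = 299

299


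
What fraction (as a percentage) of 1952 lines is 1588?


Coverage = covered / total * 100
Coverage = 1588 / 1952 * 100
Coverage = 81.35%

81.35%


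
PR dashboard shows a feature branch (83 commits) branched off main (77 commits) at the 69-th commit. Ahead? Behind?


Common ancestor: commit #69
feature commits after divergence: 83 - 69 = 14
main commits after divergence: 77 - 69 = 8
feature is 14 commits ahead of main
main is 8 commits ahead of feature

feature ahead: 14, main ahead: 8


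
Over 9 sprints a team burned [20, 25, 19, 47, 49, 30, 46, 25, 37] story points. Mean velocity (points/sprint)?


Formula: Avg velocity = Total points / Number of sprints
Points: [20, 25, 19, 47, 49, 30, 46, 25, 37]
Sum = 20 + 25 + 19 + 47 + 49 + 30 + 46 + 25 + 37 = 298
Avg velocity = 298 / 9 = 33.11 points/sprint

33.11 points/sprint


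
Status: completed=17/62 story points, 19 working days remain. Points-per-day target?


Formula: Required rate = Remaining points / Days left
Remaining = 62 - 17 = 45 points
Required rate = 45 / 19 = 2.37 points/day

2.37 points/day


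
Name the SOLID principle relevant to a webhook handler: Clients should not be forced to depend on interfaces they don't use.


This describes the Interface Segregation Principle (ISP)

Interface Segregation Principle (ISP)


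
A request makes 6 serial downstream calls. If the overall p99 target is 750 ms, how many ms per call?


Formula: per_stage = total_budget / stages
per_stage = 750 / 6
per_stage = 125.0 ms

125.0 ms


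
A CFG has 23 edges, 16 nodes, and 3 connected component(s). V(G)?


Formula: V(G) = E - N + 2P
V(G) = 23 - 16 + 2*3
V(G) = 7 + 6
V(G) = 13

13


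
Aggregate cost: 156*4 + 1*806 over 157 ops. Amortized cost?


Formula: Amortized cost = Total cost / Operations
Total cost = (156 * 4) + (1 * 806)
Total cost = 624 + 806 = 1430
Amortized = 1430 / 157 = 9.1083

9.1083


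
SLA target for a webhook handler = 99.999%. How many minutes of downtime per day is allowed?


Formula: allowed downtime = period * (100 - SLA) / 100
Period (day) = 1440 minutes
Unavailability fraction = (100 - 99.999) / 100
Allowed downtime = 1440 * (100 - 99.999) / 100
Allowed downtime = 0.0144 minutes

0.0144 minutes


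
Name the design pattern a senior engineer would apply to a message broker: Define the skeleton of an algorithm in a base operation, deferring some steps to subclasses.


This matches the Template Method pattern

Template Method


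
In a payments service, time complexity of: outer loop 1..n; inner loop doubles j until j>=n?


Reasoning: linear outer times logarithmic inner
Complexity: O(n log n)

O(n log n)


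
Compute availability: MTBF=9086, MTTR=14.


Availability = MTBF / (MTBF + MTTR)
Availability = 9086 / (9086 + 14)
Availability = 9086 / 9100
Availability = 99.8462%

99.8462%


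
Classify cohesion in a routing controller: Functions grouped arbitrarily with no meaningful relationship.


Reasoning: Worst: random grouping
Type: Coincidental cohesion

Coincidental cohesion


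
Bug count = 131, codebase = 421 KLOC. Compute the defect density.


Defect density = defects / KLOC
Defect density = 131 / 421
Defect density = 0.311 defects/KLOC

0.311 defects/KLOC


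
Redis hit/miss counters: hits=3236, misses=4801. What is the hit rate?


Formula: hit rate = hits / (hits + misses) * 100
hit rate = 3236 / (3236 + 4801) * 100
hit rate = 3236 / 8037 * 100
hit rate = 40.26%

40.26%


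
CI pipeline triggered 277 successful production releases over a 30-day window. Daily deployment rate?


Formula: deployments per day = releases / days
= 277 / 30
= 9.233 deploys/day
(equivalently, 64.63 deploys/week)

9.233 deploys/day


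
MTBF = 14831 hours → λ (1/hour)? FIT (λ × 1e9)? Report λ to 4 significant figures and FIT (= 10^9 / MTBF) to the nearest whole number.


Formula: λ = 1 / MTBF; FIT = λ × 1e9 = 1e9 / MTBF
λ = 1 / 14831 ≈ 6.743e-05 failures/hour
FIT = 1e9 / 14831 ≈ 67426 failures per 1e9 hours (nearest whole number)

λ = 6.743e-05 /h, FIT = 67426


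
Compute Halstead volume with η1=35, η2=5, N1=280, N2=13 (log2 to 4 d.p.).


Formula: V = N * log2(η), where N = N1 + N2 and η = η1 + η2
η = 35 + 5 = 40
N = 280 + 13 = 293
log2(40) ≈ 5.3219
V = 293 * 5.3219 = 1559.32

1559.32


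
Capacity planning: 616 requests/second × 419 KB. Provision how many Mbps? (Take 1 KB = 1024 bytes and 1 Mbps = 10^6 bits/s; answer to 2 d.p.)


Formula: Mbps = payload_bytes * RPS * 8 / 1e6
Payload per request = 419 KB = 419 * 1024 = 429056 bytes
Total bytes/sec = 429056 * 616 = 264298496
Total bits/sec = 264298496 * 8 = 2114387968
Mbps = 2114387968 / 1e6 = 2114.39

2114.39 Mbps


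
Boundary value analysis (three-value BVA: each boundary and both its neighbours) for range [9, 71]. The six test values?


Range: [9, 71]
Boundaries: just below min, min, min+1, max-1, max, just above max
Values: [8, 9, 10, 70, 71, 72]

[8, 9, 10, 70, 71, 72]


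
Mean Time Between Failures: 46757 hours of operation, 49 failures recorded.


Formula: MTBF = Total operating time / Number of failures
MTBF = 46757 / 49
MTBF = 954.22 hours

954.22 hours


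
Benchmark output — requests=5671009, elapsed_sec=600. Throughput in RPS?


Formula: throughput = requests / seconds
throughput = 5671009 / 600
throughput = 9451.68 requests/second

9451.68 requests/second


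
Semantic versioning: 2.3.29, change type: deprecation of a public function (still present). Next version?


Current: 2.3.29
Change category: 'deprecation of a public function (still present)' → minor bump
SemVer rule: minor bump → increment MINOR, reset PATCH to 0 (MAJOR unchanged)
New: 2.4.0

2.4.0


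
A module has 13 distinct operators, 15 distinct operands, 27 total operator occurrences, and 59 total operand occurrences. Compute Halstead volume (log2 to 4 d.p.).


Formula: V = N * log2(η), where N = N1 + N2 and η = η1 + η2
η = 13 + 15 = 28
N = 27 + 59 = 86
log2(28) ≈ 4.8074
V = 86 * 4.8074 = 413.44

413.44


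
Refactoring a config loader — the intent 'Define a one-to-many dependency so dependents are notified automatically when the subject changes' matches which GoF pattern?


This matches the Observer pattern

Observer


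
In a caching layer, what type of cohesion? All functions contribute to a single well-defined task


Reasoning: Best: single purpose
Type: Functional cohesion

Functional cohesion


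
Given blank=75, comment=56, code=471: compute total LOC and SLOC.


Total LOC = blank + comment + code
Total LOC = 75 + 56 + 471 = 602
SLOC (source only) = code = 471

Total LOC: 602, SLOC: 471


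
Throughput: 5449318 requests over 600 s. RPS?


Formula: throughput = requests / seconds
throughput = 5449318 / 600
throughput = 9082.2 requests/second

9082.2 requests/second


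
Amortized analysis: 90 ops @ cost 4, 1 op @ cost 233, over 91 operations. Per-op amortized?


Formula: Amortized cost = Total cost / Operations
Total cost = (90 * 4) + (1 * 233)
Total cost = 360 + 233 = 593
Amortized = 593 / 91 = 6.5165

6.5165


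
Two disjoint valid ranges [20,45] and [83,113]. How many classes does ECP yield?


Valid ranges: [20,45] and [83,113]
Class 1: x < 20 — invalid
Class 2: 20 ≤ x ≤ 45 — valid
Class 3: 45 < x < 83 — invalid (gap between ranges)
Class 4: 83 ≤ x ≤ 113 — valid
Class 5: x > 113 — invalid
Total equivalence classes: 5

5 equivalence classes


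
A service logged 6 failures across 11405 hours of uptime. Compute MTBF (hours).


Formula: MTBF = Total operating time / Number of failures
MTBF = 11405 / 6
MTBF = 1900.83 hours

1900.83 hours


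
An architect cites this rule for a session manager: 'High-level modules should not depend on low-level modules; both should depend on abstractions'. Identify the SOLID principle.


This describes the Dependency Inversion Principle (DIP)

Dependency Inversion Principle (DIP)


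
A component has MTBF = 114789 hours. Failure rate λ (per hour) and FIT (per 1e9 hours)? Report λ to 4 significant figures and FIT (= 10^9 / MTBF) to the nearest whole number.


Formula: λ = 1 / MTBF; FIT = λ × 1e9 = 1e9 / MTBF
λ = 1 / 114789 ≈ 8.712e-06 failures/hour
FIT = 1e9 / 114789 ≈ 8712 failures per 1e9 hours (nearest whole number)

λ = 8.712e-06 /h, FIT = 8712


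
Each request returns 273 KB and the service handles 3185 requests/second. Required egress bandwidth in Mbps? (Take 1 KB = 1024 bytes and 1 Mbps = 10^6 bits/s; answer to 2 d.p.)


Formula: Mbps = payload_bytes * RPS * 8 / 1e6
Payload per request = 273 KB = 273 * 1024 = 279552 bytes
Total bytes/sec = 279552 * 3185 = 890373120
Total bits/sec = 890373120 * 8 = 7122984960
Mbps = 7122984960 / 1e6 = 7122.98

7122.98 Mbps


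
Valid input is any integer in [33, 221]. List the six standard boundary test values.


Range: [33, 221]
Boundaries: just below min, min, min+1, max-1, max, just above max
Values: [32, 33, 34, 220, 221, 222]

[32, 33, 34, 220, 221, 222]


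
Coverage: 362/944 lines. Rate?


Coverage = covered / total * 100
Coverage = 362 / 944 * 100
Coverage = 38.35%

38.35%


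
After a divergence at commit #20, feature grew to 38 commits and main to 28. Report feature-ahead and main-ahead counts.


Common ancestor: commit #20
feature commits after divergence: 38 - 20 = 18
main commits after divergence: 28 - 20 = 8
feature is 18 commits ahead of main
main is 8 commits ahead of feature

feature ahead: 18, main ahead: 8


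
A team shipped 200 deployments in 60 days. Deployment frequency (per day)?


Formula: deployments per day = releases / days
= 200 / 60
= 3.333 deploys/day
(equivalently, 23.33 deploys/week)

3.333 deploys/day


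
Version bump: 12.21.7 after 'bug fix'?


Current: 12.21.7
Change category: 'bug fix' → patch bump
SemVer rule: patch bump → increment PATCH (MAJOR and MINOR unchanged)
New: 12.21.8

12.21.8


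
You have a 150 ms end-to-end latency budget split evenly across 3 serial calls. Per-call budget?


Formula: per_stage = total_budget / stages
per_stage = 150 / 3
per_stage = 50.0 ms

50.0 ms


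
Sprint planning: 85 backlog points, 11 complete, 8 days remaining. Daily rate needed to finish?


Formula: Required rate = Remaining points / Days left
Remaining = 85 - 11 = 74 points
Required rate = 74 / 8 = 9.25 points/day

9.25 points/day


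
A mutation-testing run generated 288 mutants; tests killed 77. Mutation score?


Mutation score = killed / total * 100
Mutation score = 77 / 288 * 100
Mutation score = 26.74%

26.74%


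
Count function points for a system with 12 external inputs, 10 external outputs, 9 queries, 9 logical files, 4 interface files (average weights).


UFP = EI*4 + EO*5 + EQ*4 + ILF*10 + EIF*7
UFP = 12*4 + 10*5 + 9*4 + 9*10 + 4*7
UFP = 48 + 50 + 36 + 90 + 28
UFP = 252

252


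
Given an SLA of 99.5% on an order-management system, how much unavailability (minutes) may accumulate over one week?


Formula: allowed downtime = period * (100 - SLA) / 100
Period (week) = 10080 minutes
Unavailability fraction = (100 - 99.5) / 100
Allowed downtime = 10080 * (100 - 99.5) / 100
Allowed downtime = 50.4 minutes

50.4 minutes


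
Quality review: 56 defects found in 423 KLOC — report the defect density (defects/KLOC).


Defect density = defects / KLOC
Defect density = 56 / 423
Defect density = 0.132 defects/KLOC

0.132 defects/KLOC


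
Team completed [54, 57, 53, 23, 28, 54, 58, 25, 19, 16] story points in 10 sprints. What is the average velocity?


Formula: Avg velocity = Total points / Number of sprints
Points: [54, 57, 53, 23, 28, 54, 58, 25, 19, 16]
Sum = 54 + 57 + 53 + 23 + 28 + 54 + 58 + 25 + 19 + 16 = 387
Avg velocity = 387 / 10 = 38.7 points/sprint

38.7 points/sprint


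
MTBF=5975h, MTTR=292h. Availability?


Availability = MTBF / (MTBF + MTTR)
Availability = 5975 / (5975 + 292)
Availability = 5975 / 6267
Availability = 95.3407%

95.3407%


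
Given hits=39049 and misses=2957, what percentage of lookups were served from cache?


Formula: hit rate = hits / (hits + misses) * 100
hit rate = 39049 / (39049 + 2957) * 100
hit rate = 39049 / 42006 * 100
hit rate = 92.96%

92.96%


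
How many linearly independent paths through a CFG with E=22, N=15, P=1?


Formula: V(G) = E - N + 2P
V(G) = 22 - 15 + 2*1
V(G) = 7 + 2
V(G) = 9

9


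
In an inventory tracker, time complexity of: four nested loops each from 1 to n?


Reasoning: four levels of nesting
Complexity: O(n^4)

O(n^4)


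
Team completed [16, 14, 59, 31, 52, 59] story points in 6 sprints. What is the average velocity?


Formula: Avg velocity = Total points / Number of sprints
Points: [16, 14, 59, 31, 52, 59]
Sum = 16 + 14 + 59 + 31 + 52 + 59 = 231
Avg velocity = 231 / 6 = 38.5 points/sprint

38.5 points/sprint


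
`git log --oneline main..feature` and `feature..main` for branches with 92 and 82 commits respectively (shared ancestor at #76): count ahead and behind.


Common ancestor: commit #76
feature commits after divergence: 92 - 76 = 16
main commits after divergence: 82 - 76 = 6
feature is 16 commits ahead of main
main is 6 commits ahead of feature

feature ahead: 16, main ahead: 6


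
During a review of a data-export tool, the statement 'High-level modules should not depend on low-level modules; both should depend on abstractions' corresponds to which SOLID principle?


This describes the Dependency Inversion Principle (DIP)

Dependency Inversion Principle (DIP)


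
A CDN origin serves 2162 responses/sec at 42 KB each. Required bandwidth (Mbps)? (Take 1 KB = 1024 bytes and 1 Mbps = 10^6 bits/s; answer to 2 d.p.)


Formula: Mbps = payload_bytes * RPS * 8 / 1e6
Payload per request = 42 KB = 42 * 1024 = 43008 bytes
Total bytes/sec = 43008 * 2162 = 92983296
Total bits/sec = 92983296 * 8 = 743866368
Mbps = 743866368 / 1e6 = 743.87

743.87 Mbps


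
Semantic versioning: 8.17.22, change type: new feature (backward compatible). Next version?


Current: 8.17.22
Change category: 'new feature (backward compatible)' → minor bump
SemVer rule: minor bump → increment MINOR, reset PATCH to 0 (MAJOR unchanged)
New: 8.18.0

8.18.0


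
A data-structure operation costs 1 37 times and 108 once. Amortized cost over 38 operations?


Formula: Amortized cost = Total cost / Operations
Total cost = (37 * 1) + (1 * 108)
Total cost = 37 + 108 = 145
Amortized = 145 / 38 = 3.8158

3.8158


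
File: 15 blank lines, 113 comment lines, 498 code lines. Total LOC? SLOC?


Total LOC = blank + comment + code
Total LOC = 15 + 113 + 498 = 626
SLOC (source only) = code = 498

Total LOC: 626, SLOC: 498


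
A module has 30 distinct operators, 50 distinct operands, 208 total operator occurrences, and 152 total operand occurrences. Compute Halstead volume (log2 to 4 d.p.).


Formula: V = N * log2(η), where N = N1 + N2 and η = η1 + η2
η = 30 + 50 = 80
N = 208 + 152 = 360
log2(80) ≈ 6.3219
V = 360 * 6.3219 = 2275.88

2275.88


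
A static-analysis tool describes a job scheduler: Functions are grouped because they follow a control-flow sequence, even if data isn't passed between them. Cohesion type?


Reasoning: Grouped by order of execution within a routine, not by data flow
Type: Procedural cohesion

Procedural cohesion


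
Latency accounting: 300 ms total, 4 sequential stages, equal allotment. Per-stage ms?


Formula: per_stage = total_budget / stages
per_stage = 300 / 4
per_stage = 75.0 ms

75.0 ms


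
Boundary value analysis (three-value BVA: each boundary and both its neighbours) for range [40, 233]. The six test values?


Range: [40, 233]
Boundaries: just below min, min, min+1, max-1, max, just above max
Values: [39, 40, 41, 232, 233, 234]

[39, 40, 41, 232, 233, 234]


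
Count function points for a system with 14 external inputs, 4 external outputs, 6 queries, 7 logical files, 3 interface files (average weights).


UFP = EI*4 + EO*5 + EQ*4 + ILF*10 + EIF*7
UFP = 14*4 + 4*5 + 6*4 + 7*10 + 3*7
UFP = 56 + 20 + 24 + 70 + 21
UFP = 191

191


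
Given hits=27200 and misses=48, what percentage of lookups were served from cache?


Formula: hit rate = hits / (hits + misses) * 100
hit rate = 27200 / (27200 + 48) * 100
hit rate = 27200 / 27248 * 100
hit rate = 99.82%

99.82%


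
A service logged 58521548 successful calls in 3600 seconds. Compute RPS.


Formula: throughput = requests / seconds
throughput = 58521548 / 3600
throughput = 16255.99 requests/second

16255.99 requests/second


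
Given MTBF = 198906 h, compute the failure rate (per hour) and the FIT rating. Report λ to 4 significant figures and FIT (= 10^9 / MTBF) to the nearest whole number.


Formula: λ = 1 / MTBF; FIT = λ × 1e9 = 1e9 / MTBF
λ = 1 / 198906 ≈ 5.028e-06 failures/hour
FIT = 1e9 / 198906 ≈ 5028 failures per 1e9 hours (nearest whole number)

λ = 5.028e-06 /h, FIT = 5028


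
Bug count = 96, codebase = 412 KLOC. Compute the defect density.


Defect density = defects / KLOC
Defect density = 96 / 412
Defect density = 0.233 defects/KLOC

0.233 defects/KLOC


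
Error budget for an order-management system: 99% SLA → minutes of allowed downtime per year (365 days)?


Formula: allowed downtime = period * (100 - SLA) / 100
Period (year (365 days)) = 525600 minutes
Unavailability fraction = (100 - 99.0) / 100
Allowed downtime = 525600 * (100 - 99.0) / 100
Allowed downtime = 5256.0 minutes

5256.0 minutes


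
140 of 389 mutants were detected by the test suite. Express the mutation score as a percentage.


Mutation score = killed / total * 100
Mutation score = 140 / 389 * 100
Mutation score = 35.99%

35.99%


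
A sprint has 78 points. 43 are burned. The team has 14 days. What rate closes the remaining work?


Formula: Required rate = Remaining points / Days left
Remaining = 78 - 43 = 35 points
Required rate = 35 / 14 = 2.5 points/day

2.5 points/day


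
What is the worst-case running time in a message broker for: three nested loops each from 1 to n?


Reasoning: three levels of nesting over n
Complexity: O(n^3)

O(n^3)


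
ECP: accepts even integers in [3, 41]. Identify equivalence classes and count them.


Constraint: even integers in [3, 41]
Class 1: x < 3 — out-of-range invalid
Class 2: x in [3,41] but odd — wrong type invalid
Class 3: x in [3,41] and even — valid
Class 4: x > 41 — out-of-range invalid
Total equivalence classes: 4

4 equivalence classes
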